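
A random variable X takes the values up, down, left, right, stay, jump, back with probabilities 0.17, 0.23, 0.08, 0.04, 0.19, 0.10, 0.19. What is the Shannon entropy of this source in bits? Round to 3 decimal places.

2.642 bits

H = −Σ pᵢ log₂ pᵢ.
−0.17·log₂(0.17) = 0.4346
−0.23·log₂(0.23) = 0.4877
−0.08·log₂(0.08) = 0.2915
−0.04·log₂(0.04) = 0.1858
−0.19·log₂(0.19) = 0.4552
−0.10·log₂(0.10) = 0.3322
−0.19·log₂(0.19) = 0.4552
Sum ≈ 2.6422 → 2.642 bits.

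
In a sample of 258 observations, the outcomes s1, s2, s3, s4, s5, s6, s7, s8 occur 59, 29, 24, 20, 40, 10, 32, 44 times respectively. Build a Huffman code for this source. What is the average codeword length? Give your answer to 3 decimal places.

Probabilities are the counts divided by 258.
Repeatedly combine the two least-probable nodes; the expected code length is the sum of the merged weights.
merge 5/129 + 10/129 → 5/43
merge 4/43 + 29/258 → 53/258
merge 5/43 + 16/129 → 31/129
merge 20/129 + 22/129 → 14/43
merge 53/258 + 59/258 → 56/129
merge 31/129 + 14/43 → 73/129
merge 56/129 + 73/129 → 1
L = 5/43 + 53/258 + 31/129 + 14/43 + 56/129 + 73/129 + 1 = 745/258 ≈ 2.888 bits/symbol.

2.888 bits/symbol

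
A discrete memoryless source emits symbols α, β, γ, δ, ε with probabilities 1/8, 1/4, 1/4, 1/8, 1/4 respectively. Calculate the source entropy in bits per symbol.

Each probability is a power of 1/2, so log₂(1/p) is an integer.
H = Σ p·log₂(1/p) = 1/8·3 + 1/4·2 + 1/4·2 + 1/8·3 + 1/4·2 = 2.25 bits.

2.25 bits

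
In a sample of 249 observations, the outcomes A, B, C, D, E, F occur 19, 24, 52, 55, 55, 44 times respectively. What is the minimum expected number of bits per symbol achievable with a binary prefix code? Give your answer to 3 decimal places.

2.522 bits/symbol

Probabilities are the counts divided by 249.
Repeatedly combine the two least-probable nodes; the expected code length is the sum of the merged weights.
merge 19/249 + 8/83 → 43/249
merge 43/249 + 44/249 → 29/83
merge 52/249 + 55/249 → 107/249
merge 55/249 + 29/83 → 142/249
merge 107/249 + 142/249 → 1
L = 43/249 + 29/83 + 107/249 + 142/249 + 1 = 628/249 ≈ 2.522 bits/symbol.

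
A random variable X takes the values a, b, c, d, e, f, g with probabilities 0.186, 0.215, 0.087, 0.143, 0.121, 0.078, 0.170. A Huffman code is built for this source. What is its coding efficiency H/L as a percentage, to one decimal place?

Entropy H = −Σ p log₂ p ≈ 2.7262 bits.
Huffman merges: 39/500+87/1000→33/200; 121/1000+143/1000→33/125; 33/200+17/100→67/200; 93/500+43/200→401/1000; 33/125+67/200→599/1000; 401/1000+599/1000→1. L = 691/250 ≈ 2.7640.
Efficiency = H/L = 2.7262/2.7640 = 98.6%.

98.6%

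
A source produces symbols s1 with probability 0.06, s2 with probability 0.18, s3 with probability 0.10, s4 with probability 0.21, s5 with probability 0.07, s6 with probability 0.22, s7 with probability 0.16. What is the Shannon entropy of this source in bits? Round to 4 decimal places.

2.6660 bits

H = −Σ pᵢ log₂ pᵢ.
−0.06·log₂(0.06) = 0.2435
−0.18·log₂(0.18) = 0.4453
−0.10·log₂(0.10) = 0.3322
−0.21·log₂(0.21) = 0.4728
−0.07·log₂(0.07) = 0.2686
−0.22·log₂(0.22) = 0.4806
−0.16·log₂(0.16) = 0.4230
Sum ≈ 2.6660 → 2.6660 bits.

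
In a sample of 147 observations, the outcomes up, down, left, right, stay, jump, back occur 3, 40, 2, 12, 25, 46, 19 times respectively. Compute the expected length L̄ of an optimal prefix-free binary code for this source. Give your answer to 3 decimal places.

Probabilities are the counts divided by 147.
Repeatedly combine the two least-probable nodes; the expected code length is the sum of the merged weights.
merge 2/147 + 1/49 → 5/147
merge 5/147 + 4/49 → 17/147
merge 17/147 + 19/147 → 12/49
merge 25/147 + 12/49 → 61/147
merge 40/147 + 46/147 → 86/147
merge 61/147 + 86/147 → 1
L = 5/147 + 17/147 + 12/49 + 61/147 + 86/147 + 1 = 352/147 ≈ 2.395 bits/symbol.

2.395 bits/symbol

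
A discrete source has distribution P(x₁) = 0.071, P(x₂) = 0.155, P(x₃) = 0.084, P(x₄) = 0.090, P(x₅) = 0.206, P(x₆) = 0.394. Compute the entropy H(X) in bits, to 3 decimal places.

2.300 bits

H = −Σ pᵢ log₂ pᵢ.
−0.071·log₂(0.071) = 0.2709
−0.155·log₂(0.155) = 0.4169
−0.084·log₂(0.084) = 0.3002
−0.090·log₂(0.090) = 0.3127
−0.206·log₂(0.206) = 0.4695
−0.394·log₂(0.394) = 0.5294
Sum ≈ 2.2996 → 2.300 bits.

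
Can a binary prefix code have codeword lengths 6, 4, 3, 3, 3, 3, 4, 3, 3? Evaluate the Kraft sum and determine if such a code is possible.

With common denominator 2^6 = 64: Σ 2^(−ℓᵢ) = 1/64 + 4/64 + 8/64 + 8/64 + 8/64 + 8/64 + 4/64 + 8/64 + 8/64 = 57/64 = 0.890625.
Kraft's inequality requires Σ ≤ 1; here Σ = 0.890625 ≤ 1, so such a prefix code exists.

0.890625; yes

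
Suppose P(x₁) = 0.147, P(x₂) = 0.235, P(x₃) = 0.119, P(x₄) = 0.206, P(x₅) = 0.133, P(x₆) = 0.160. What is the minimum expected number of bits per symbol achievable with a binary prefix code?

Repeatedly combine the two least-probable nodes; the expected code length is the sum of the merged weights.
merge 119/1000 + 133/1000 → 63/250
merge 147/1000 + 4/25 → 307/1000
merge 103/500 + 47/200 → 441/1000
merge 63/250 + 307/1000 → 559/1000
merge 441/1000 + 559/1000 → 1
L = 63/250 + 307/1000 + 441/1000 + 559/1000 + 1 = 2559/1000 = 2.559 bits/symbol.

2.559 bits/symbol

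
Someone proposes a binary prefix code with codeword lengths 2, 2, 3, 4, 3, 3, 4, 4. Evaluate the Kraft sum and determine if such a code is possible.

With common denominator 2^4 = 16: Σ 2^(−ℓᵢ) = 4/16 + 4/16 + 2/16 + 1/16 + 2/16 + 2/16 + 1/16 + 1/16 = 17/16 = 1.0625.
Kraft's inequality requires Σ ≤ 1; here Σ = 1.0625 > 1, so no such prefix code exists.

1.0625; no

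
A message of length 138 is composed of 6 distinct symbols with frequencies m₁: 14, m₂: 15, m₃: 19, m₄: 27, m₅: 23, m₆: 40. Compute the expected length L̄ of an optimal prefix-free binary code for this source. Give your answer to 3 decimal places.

Probabilities are the counts divided by 138.
Repeatedly combine the two least-probable nodes; the expected code length is the sum of the merged weights.
merge 7/69 + 5/46 → 29/138
merge 19/138 + 1/6 → 7/23
merge 9/46 + 29/138 → 28/69
merge 20/69 + 7/23 → 41/69
merge 28/69 + 41/69 → 1
L = 29/138 + 7/23 + 28/69 + 41/69 + 1 = 347/138 ≈ 2.514 bits/symbol.

2.514 bits/symbol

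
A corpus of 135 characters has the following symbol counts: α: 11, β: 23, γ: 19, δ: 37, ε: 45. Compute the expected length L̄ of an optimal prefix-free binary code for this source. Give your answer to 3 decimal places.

Probabilities are the counts divided by 135.
Repeatedly combine the two least-probable nodes; the expected code length is the sum of the merged weights.
merge 11/135 + 19/135 → 2/9
merge 23/135 + 2/9 → 53/135
merge 37/135 + 1/3 → 82/135
merge 53/135 + 82/135 → 1
L = 2/9 + 53/135 + 82/135 + 1 = 20/9 ≈ 2.222 bits/symbol.

2.222 bits/symbol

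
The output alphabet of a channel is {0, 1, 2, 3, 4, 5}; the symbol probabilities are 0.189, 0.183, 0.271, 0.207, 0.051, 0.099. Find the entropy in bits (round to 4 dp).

H = −Σ pᵢ log₂ pᵢ.
−0.189·log₂(0.189) = 0.4543
−0.183·log₂(0.183) = 0.4484
−0.271·log₂(0.271) = 0.5105
−0.207·log₂(0.207) = 0.4704
−0.051·log₂(0.051) = 0.2190
−0.099·log₂(0.099) = 0.3303
Sum ≈ 2.4327 → 2.4327 bits.

2.4327 bits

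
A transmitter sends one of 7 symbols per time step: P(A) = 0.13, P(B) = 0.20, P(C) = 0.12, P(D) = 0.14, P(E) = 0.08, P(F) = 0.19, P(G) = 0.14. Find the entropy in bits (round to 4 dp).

H = −Σ pᵢ log₂ pᵢ.
−0.13·log₂(0.13) = 0.3826
−0.20·log₂(0.20) = 0.4644
−0.12·log₂(0.12) = 0.3671
−0.14·log₂(0.14) = 0.3971
−0.08·log₂(0.08) = 0.2915
−0.19·log₂(0.19) = 0.4552
−0.14·log₂(0.14) = 0.3971
Sum ≈ 2.7551 → 2.7551 bits.

2.7551 bits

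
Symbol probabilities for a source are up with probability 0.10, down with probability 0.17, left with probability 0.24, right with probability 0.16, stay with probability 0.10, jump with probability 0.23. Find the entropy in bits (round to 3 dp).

2.504 bits

H = −Σ pᵢ log₂ pᵢ.
−0.10·log₂(0.10) = 0.3322
−0.17·log₂(0.17) = 0.4346
−0.24·log₂(0.24) = 0.4941
−0.16·log₂(0.16) = 0.4230
−0.10·log₂(0.10) = 0.3322
−0.23·log₂(0.23) = 0.4877
Sum ≈ 2.5038 → 2.504 bits.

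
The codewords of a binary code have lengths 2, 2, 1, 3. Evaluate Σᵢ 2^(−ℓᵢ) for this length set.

1.125

With common denominator 2^3 = 8: Σ 2^(−ℓᵢ) = 2/8 + 2/8 + 4/8 + 1/8 = 9/8 = 1.125.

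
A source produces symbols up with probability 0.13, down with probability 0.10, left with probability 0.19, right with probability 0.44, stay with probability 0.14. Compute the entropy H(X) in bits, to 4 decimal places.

2.0883 bits

H = −Σ pᵢ log₂ pᵢ.
−0.13·log₂(0.13) = 0.3826
−0.10·log₂(0.10) = 0.3322
−0.19·log₂(0.19) = 0.4552
−0.44·log₂(0.44) = 0.5211
−0.14·log₂(0.14) = 0.3971
Sum ≈ 2.0883 → 2.0883 bits.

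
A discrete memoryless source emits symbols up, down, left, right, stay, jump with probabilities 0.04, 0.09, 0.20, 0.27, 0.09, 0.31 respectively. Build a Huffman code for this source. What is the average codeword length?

2.35 bits/symbol

Repeatedly combine the two least-probable nodes; the expected code length is the sum of the merged weights.
merge 1/25 + 9/100 → 13/100
merge 9/100 + 13/100 → 11/50
merge 1/5 + 11/50 → 21/50
merge 27/100 + 31/100 → 29/50
merge 21/50 + 29/50 → 1
L = 13/100 + 11/50 + 21/50 + 29/50 + 1 = 47/20 = 2.35 bits/symbol.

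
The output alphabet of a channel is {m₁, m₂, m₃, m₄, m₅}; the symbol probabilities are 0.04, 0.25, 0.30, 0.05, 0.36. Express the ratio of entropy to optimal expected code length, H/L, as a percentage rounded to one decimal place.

94.4%

Entropy H = −Σ p log₂ p ≈ 1.9536 bits.
Huffman merges: 1/25+1/20→9/100; 9/100+1/4→17/50; 3/10+17/50→16/25; 9/25+16/25→1. L = 207/100 ≈ 2.0700.
Efficiency = H/L = 1.9536/2.0700 = 94.4%.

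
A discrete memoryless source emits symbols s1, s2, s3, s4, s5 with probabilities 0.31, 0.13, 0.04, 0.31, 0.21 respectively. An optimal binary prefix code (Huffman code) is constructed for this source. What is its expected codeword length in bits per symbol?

2.17 bits/symbol

Repeatedly combine the two least-probable nodes; the expected code length is the sum of the merged weights.
merge 1/25 + 13/100 → 17/100
merge 17/100 + 21/100 → 19/50
merge 31/100 + 31/100 → 31/50
merge 19/50 + 31/50 → 1
L = 17/100 + 19/50 + 31/50 + 1 = 217/100 = 2.17 bits/symbol.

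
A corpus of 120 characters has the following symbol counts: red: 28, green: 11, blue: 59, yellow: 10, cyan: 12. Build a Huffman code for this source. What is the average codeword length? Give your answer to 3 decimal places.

1.958 bits/symbol

Probabilities are the counts divided by 120.
Repeatedly combine the two least-probable nodes; the expected code length is the sum of the merged weights.
merge 1/12 + 11/120 → 7/40
merge 1/10 + 7/40 → 11/40
merge 7/30 + 11/40 → 61/120
merge 59/120 + 61/120 → 1
L = 7/40 + 11/40 + 61/120 + 1 = 47/24 ≈ 1.958 bits/symbol.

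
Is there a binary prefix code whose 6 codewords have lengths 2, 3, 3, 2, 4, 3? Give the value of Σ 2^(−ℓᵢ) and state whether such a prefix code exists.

With common denominator 2^4 = 16: Σ 2^(−ℓᵢ) = 4/16 + 2/16 + 2/16 + 4/16 + 1/16 + 2/16 = 15/16 = 0.9375.
Kraft's inequality requires Σ ≤ 1; here Σ = 0.9375 ≤ 1, so such a prefix code exists.

0.9375; yes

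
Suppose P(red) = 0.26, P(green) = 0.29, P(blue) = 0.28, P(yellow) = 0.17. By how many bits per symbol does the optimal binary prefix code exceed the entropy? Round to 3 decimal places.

Entropy H = −Σ p log₂ p ≈ 1.9720 bits.
Huffman merges: 17/100+13/50→43/100; 7/25+29/100→57/100; 43/100+57/100→1. L = 2 ≈ 2.0000.
L − H = 2.0000 − 1.9720 = 0.028 bits.

0.028 bits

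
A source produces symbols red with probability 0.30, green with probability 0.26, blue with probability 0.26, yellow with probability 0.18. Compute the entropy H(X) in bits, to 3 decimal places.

1.977 bits

H = −Σ pᵢ log₂ pᵢ.
−0.30·log₂(0.30) = 0.5211
−0.26·log₂(0.26) = 0.5053
−0.26·log₂(0.26) = 0.5053
−0.18·log₂(0.18) = 0.4453
Sum ≈ 1.9770 → 1.977 bits.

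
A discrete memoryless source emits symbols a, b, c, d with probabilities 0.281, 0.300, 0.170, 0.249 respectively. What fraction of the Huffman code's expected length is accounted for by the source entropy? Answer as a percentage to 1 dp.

Entropy H = −Σ p log₂ p ≈ 1.9697 bits.
Huffman merges: 17/100+249/1000→419/1000; 281/1000+3/10→581/1000; 419/1000+581/1000→1. L = 2 ≈ 2.0000.
Efficiency = H/L = 1.9697/2.0000 = 98.5%.

98.5%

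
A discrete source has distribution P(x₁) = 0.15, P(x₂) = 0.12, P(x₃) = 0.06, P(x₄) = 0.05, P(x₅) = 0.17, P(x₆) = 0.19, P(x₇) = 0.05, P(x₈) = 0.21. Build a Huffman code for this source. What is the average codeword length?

Repeatedly combine the two least-probable nodes; the expected code length is the sum of the merged weights.
merge 1/20 + 1/20 → 1/10
merge 3/50 + 1/10 → 4/25
merge 3/25 + 3/20 → 27/100
merge 4/25 + 17/100 → 33/100
merge 19/100 + 21/100 → 2/5
merge 27/100 + 33/100 → 3/5
merge 2/5 + 3/5 → 1
L = 1/10 + 4/25 + 27/100 + 33/100 + 2/5 + 3/5 + 1 = 143/50 = 2.86 bits/symbol.

2.86 bits/symbol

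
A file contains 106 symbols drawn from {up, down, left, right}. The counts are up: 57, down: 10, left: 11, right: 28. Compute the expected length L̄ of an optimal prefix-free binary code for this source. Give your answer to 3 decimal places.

Probabilities are the counts divided by 106.
Repeatedly combine the two least-probable nodes; the expected code length is the sum of the merged weights.
merge 5/53 + 11/106 → 21/106
merge 21/106 + 14/53 → 49/106
merge 49/106 + 57/106 → 1
L = 21/106 + 49/106 + 1 = 88/53 ≈ 1.660 bits/symbol.

1.660 bits/symbol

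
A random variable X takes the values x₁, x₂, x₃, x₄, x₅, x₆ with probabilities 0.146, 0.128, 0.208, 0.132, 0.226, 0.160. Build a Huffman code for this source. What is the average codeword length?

2.566 bits/symbol

Repeatedly combine the two least-probable nodes; the expected code length is the sum of the merged weights.
merge 16/125 + 33/250 → 13/50
merge 73/500 + 4/25 → 153/500
merge 26/125 + 113/500 → 217/500
merge 13/50 + 153/500 → 283/500
merge 217/500 + 283/500 → 1
L = 13/50 + 153/500 + 217/500 + 283/500 + 1 = 1283/500 = 2.566 bits/symbol.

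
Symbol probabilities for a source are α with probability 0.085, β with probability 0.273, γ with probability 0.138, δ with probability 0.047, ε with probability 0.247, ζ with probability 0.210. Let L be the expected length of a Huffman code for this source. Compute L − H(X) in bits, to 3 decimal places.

Entropy H = −Σ p log₂ p ≈ 2.3864 bits.
Huffman merges: 47/1000+17/200→33/250; 33/250+69/500→27/100; 21/100+247/1000→457/1000; 27/100+273/1000→543/1000; 457/1000+543/1000→1. L = 1201/500 ≈ 2.4020.
L − H = 2.4020 − 2.3864 = 0.016 bits.

0.016 bits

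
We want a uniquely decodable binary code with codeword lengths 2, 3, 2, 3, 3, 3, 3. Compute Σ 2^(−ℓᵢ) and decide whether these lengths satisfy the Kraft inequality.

1.125; no

With common denominator 2^3 = 8: Σ 2^(−ℓᵢ) = 2/8 + 1/8 + 2/8 + 1/8 + 1/8 + 1/8 + 1/8 = 9/8 = 1.125.
Kraft's inequality requires Σ ≤ 1; here Σ = 1.125 > 1, so no such prefix code exists.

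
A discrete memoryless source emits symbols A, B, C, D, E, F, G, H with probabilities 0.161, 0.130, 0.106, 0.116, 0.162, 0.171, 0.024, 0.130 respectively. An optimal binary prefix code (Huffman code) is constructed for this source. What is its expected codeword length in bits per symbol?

2.959 bits/symbol

Repeatedly combine the two least-probable nodes; the expected code length is the sum of the merged weights.
merge 3/125 + 53/500 → 13/100
merge 29/250 + 13/100 → 123/500
merge 13/100 + 13/100 → 13/50
merge 161/1000 + 81/500 → 323/1000
merge 171/1000 + 123/500 → 417/1000
merge 13/50 + 323/1000 → 583/1000
merge 417/1000 + 583/1000 → 1
L = 13/100 + 123/500 + 13/50 + 323/1000 + 417/1000 + 583/1000 + 1 = 2959/1000 = 2.959 bits/symbol.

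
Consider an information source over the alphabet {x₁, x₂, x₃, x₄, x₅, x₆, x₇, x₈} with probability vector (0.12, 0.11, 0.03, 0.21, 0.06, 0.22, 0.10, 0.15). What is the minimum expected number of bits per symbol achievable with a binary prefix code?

Repeatedly combine the two least-probable nodes; the expected code length is the sum of the merged weights.
merge 3/100 + 3/50 → 9/100
merge 9/100 + 1/10 → 19/100
merge 11/100 + 3/25 → 23/100
merge 3/20 + 19/100 → 17/50
merge 21/100 + 11/50 → 43/100
merge 23/100 + 17/50 → 57/100
merge 43/100 + 57/100 → 1
L = 9/100 + 19/100 + 23/100 + 17/50 + 43/100 + 57/100 + 1 = 57/20 = 2.85 bits/symbol.

2.85 bits/symbol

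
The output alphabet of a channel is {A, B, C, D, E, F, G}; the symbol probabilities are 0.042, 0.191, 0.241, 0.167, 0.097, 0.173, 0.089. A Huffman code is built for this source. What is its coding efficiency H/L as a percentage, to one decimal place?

Entropy H = −Σ p log₂ p ≈ 2.6492 bits.
Huffman merges: 21/500+89/1000→131/1000; 97/1000+131/1000→57/250; 167/1000+173/1000→17/50; 191/1000+57/250→419/1000; 241/1000+17/50→581/1000; 419/1000+581/1000→1. L = 2699/1000 ≈ 2.6990.
Efficiency = H/L = 2.6492/2.6990 = 98.2%.

98.2%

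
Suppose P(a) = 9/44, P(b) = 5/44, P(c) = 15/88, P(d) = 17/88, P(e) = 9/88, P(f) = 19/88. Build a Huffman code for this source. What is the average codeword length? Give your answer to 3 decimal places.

2.580 bits/symbol

Repeatedly combine the two least-probable nodes; the expected code length is the sum of the merged weights.
merge 9/88 + 5/44 → 19/88
merge 15/88 + 17/88 → 4/11
merge 9/44 + 19/88 → 37/88
merge 19/88 + 4/11 → 51/88
merge 37/88 + 51/88 → 1
L = 19/88 + 4/11 + 37/88 + 51/88 + 1 = 227/88 ≈ 2.580 bits/symbol.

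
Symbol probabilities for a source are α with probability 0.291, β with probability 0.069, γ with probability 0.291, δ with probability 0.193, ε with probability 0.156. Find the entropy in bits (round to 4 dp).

2.1788 bits

H = −Σ pᵢ log₂ pᵢ.
−0.291·log₂(0.291) = 0.5182
−0.069·log₂(0.069) = 0.2662
−0.291·log₂(0.291) = 0.5182
−0.193·log₂(0.193) = 0.4581
−0.156·log₂(0.156) = 0.4181
Sum ≈ 2.1788 → 2.1788 bits.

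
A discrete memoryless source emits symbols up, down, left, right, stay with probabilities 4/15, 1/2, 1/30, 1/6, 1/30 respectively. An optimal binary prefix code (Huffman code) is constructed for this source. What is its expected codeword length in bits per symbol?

1.8 bits/symbol

Repeatedly combine the two least-probable nodes; the expected code length is the sum of the merged weights.
merge 1/30 + 1/30 → 1/15
merge 1/15 + 1/6 → 7/30
merge 7/30 + 4/15 → 1/2
merge 1/2 + 1/2 → 1
L = 1/15 + 7/30 + 1/2 + 1 = 9/5 = 1.8 bits/symbol.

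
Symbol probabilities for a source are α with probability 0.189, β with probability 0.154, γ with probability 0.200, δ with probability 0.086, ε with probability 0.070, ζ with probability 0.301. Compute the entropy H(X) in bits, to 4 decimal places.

H = −Σ pᵢ log₂ pᵢ.
−0.189·log₂(0.189) = 0.4543
−0.154·log₂(0.154) = 0.4156
−0.200·log₂(0.200) = 0.4644
−0.086·log₂(0.086) = 0.3044
−0.070·log₂(0.070) = 0.2686
−0.301·log₂(0.301) = 0.5214
Sum ≈ 2.4286 → 2.4286 bits.

2.4286 bits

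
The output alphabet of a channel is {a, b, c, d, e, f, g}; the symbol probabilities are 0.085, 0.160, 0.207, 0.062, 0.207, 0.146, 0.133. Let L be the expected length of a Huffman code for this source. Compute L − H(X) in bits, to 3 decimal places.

0.026 bits

Entropy H = −Σ p log₂ p ≈ 2.7071 bits.
Huffman merges: 31/500+17/200→147/1000; 133/1000+73/500→279/1000; 147/1000+4/25→307/1000; 207/1000+207/1000→207/500; 279/1000+307/1000→293/500; 207/500+293/500→1. L = 2733/1000 ≈ 2.7330.
L − H = 2.7330 − 2.7071 = 0.026 bits.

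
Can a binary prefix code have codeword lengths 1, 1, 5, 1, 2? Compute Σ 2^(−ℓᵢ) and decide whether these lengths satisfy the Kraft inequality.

1.78125; no

With common denominator 2^5 = 32: Σ 2^(−ℓᵢ) = 16/32 + 16/32 + 1/32 + 16/32 + 8/32 = 57/32 = 1.78125.
Kraft's inequality requires Σ ≤ 1; here Σ = 1.78125 > 1, so no such prefix code exists.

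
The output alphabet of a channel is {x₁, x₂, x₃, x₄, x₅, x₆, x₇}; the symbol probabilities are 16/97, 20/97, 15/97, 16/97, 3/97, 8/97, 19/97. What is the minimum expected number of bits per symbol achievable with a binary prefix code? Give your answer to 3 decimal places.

2.711 bits/symbol

Repeatedly combine the two least-probable nodes; the expected code length is the sum of the merged weights.
merge 3/97 + 8/97 → 11/97
merge 11/97 + 15/97 → 26/97
merge 16/97 + 16/97 → 32/97
merge 19/97 + 20/97 → 39/97
merge 26/97 + 32/97 → 58/97
merge 39/97 + 58/97 → 1
L = 11/97 + 26/97 + 32/97 + 39/97 + 58/97 + 1 = 263/97 ≈ 2.711 bits/symbol.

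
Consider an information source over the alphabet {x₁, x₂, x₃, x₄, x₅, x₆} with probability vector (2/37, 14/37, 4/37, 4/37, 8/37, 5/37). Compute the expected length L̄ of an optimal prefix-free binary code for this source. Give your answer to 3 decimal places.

Repeatedly combine the two least-probable nodes; the expected code length is the sum of the merged weights.
merge 2/37 + 4/37 → 6/37
merge 4/37 + 5/37 → 9/37
merge 6/37 + 8/37 → 14/37
merge 9/37 + 14/37 → 23/37
merge 14/37 + 23/37 → 1
L = 6/37 + 9/37 + 14/37 + 23/37 + 1 = 89/37 ≈ 2.405 bits/symbol.

2.405 bits/symbol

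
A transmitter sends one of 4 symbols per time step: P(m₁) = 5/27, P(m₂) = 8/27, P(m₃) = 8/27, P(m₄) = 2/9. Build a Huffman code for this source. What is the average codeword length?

2 bits/symbol

Repeatedly combine the two least-probable nodes; the expected code length is the sum of the merged weights.
merge 5/27 + 2/9 → 11/27
merge 8/27 + 8/27 → 16/27
merge 11/27 + 16/27 → 1
L = 11/27 + 16/27 + 1 = 2 bits/symbol.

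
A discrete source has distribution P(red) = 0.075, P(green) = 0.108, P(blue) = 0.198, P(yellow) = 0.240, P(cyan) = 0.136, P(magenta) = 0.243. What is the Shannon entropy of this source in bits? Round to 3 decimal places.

H = −Σ pᵢ log₂ pᵢ.
−0.075·log₂(0.075) = 0.2803
−0.108·log₂(0.108) = 0.3468
−0.198·log₂(0.198) = 0.4626
−0.240·log₂(0.240) = 0.4941
−0.136·log₂(0.136) = 0.3915
−0.243·log₂(0.243) = 0.4960
Sum ≈ 2.4712 → 2.471 bits.

2.471 bits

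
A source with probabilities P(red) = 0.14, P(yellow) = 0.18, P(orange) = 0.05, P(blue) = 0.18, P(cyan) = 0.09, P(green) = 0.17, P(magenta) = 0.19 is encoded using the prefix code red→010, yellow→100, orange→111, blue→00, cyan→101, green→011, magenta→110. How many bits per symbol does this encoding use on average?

L̄ = Σ pᵢ·ℓᵢ = 0.14·3 + 0.18·3 + 0.05·3 + 0.18·2 + 0.09·3 + 0.17·3 + 0.19·3 = 2.82 bits/symbol.

2.82 bits/symbol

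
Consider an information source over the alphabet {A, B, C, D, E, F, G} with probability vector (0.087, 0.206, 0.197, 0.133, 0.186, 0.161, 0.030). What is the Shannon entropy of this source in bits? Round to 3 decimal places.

2.652 bits

H = −Σ pᵢ log₂ pᵢ.
−0.087·log₂(0.087) = 0.3065
−0.206·log₂(0.206) = 0.4695
−0.197·log₂(0.197) = 0.4617
−0.133·log₂(0.133) = 0.3871
−0.186·log₂(0.186) = 0.4514
−0.161·log₂(0.161) = 0.4242
−0.030·log₂(0.030) = 0.1518
Sum ≈ 2.6522 → 2.652 bits.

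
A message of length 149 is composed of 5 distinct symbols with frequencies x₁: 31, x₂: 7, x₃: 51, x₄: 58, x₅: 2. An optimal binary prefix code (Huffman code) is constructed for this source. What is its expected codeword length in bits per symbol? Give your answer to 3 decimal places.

1.940 bits/symbol

Probabilities are the counts divided by 149.
Repeatedly combine the two least-probable nodes; the expected code length is the sum of the merged weights.
merge 2/149 + 7/149 → 9/149
merge 9/149 + 31/149 → 40/149
merge 40/149 + 51/149 → 91/149
merge 58/149 + 91/149 → 1
L = 9/149 + 40/149 + 91/149 + 1 = 289/149 ≈ 1.940 bits/symbol.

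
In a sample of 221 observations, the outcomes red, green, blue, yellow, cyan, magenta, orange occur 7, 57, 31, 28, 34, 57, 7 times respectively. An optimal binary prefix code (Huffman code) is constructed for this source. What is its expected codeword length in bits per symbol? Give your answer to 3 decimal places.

2.548 bits/symbol

Probabilities are the counts divided by 221.
Repeatedly combine the two least-probable nodes; the expected code length is the sum of the merged weights.
merge 7/221 + 7/221 → 14/221
merge 14/221 + 28/221 → 42/221
merge 31/221 + 2/13 → 5/17
merge 42/221 + 57/221 → 99/221
merge 57/221 + 5/17 → 122/221
merge 99/221 + 122/221 → 1
L = 14/221 + 42/221 + 5/17 + 99/221 + 122/221 + 1 = 563/221 ≈ 2.548 bits/symbol.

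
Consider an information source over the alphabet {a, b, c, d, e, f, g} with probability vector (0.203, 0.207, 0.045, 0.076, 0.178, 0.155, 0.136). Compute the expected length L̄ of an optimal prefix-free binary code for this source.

2.711 bits/symbol

Repeatedly combine the two least-probable nodes; the expected code length is the sum of the merged weights.
merge 9/200 + 19/250 → 121/1000
merge 121/1000 + 17/125 → 257/1000
merge 31/200 + 89/500 → 333/1000
merge 203/1000 + 207/1000 → 41/100
merge 257/1000 + 333/1000 → 59/100
merge 41/100 + 59/100 → 1
L = 121/1000 + 257/1000 + 333/1000 + 41/100 + 59/100 + 1 = 2711/1000 = 2.711 bits/symbol.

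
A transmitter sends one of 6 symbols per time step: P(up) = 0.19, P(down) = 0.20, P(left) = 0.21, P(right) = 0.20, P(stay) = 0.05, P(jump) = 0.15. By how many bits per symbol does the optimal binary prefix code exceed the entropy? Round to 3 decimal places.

0.107 bits

Entropy H = −Σ p log₂ p ≈ 2.4835 bits.
Huffman merges: 1/20+3/20→1/5; 19/100+1/5→39/100; 1/5+1/5→2/5; 21/100+39/100→3/5; 2/5+3/5→1. L = 259/100 ≈ 2.5900.
L − H = 2.5900 − 2.4835 = 0.107 bits.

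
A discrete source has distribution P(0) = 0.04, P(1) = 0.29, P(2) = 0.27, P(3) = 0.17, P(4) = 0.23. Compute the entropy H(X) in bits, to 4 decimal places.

H = −Σ pᵢ log₂ pᵢ.
−0.04·log₂(0.04) = 0.1858
−0.29·log₂(0.29) = 0.5179
−0.27·log₂(0.27) = 0.5100
−0.17·log₂(0.17) = 0.4346
−0.23·log₂(0.23) = 0.4877
Sum ≈ 2.1359 → 2.1359 bits.

2.1359 bits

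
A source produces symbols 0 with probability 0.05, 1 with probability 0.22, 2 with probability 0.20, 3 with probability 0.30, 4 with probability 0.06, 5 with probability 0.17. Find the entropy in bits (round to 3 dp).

H = −Σ pᵢ log₂ pᵢ.
−0.05·log₂(0.05) = 0.2161
−0.22·log₂(0.22) = 0.4806
−0.20·log₂(0.20) = 0.4644
−0.30·log₂(0.30) = 0.5211
−0.06·log₂(0.06) = 0.2435
−0.17·log₂(0.17) = 0.4346
Sum ≈ 2.3603 → 2.360 bits.

2.360 bits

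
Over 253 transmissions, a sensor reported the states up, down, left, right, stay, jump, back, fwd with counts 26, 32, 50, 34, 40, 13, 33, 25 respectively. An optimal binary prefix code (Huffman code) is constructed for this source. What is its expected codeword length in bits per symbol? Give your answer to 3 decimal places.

2.953 bits/symbol

Probabilities are the counts divided by 253.
Repeatedly combine the two least-probable nodes; the expected code length is the sum of the merged weights.
merge 13/253 + 25/253 → 38/253
merge 26/253 + 32/253 → 58/253
merge 3/23 + 34/253 → 67/253
merge 38/253 + 40/253 → 78/253
merge 50/253 + 58/253 → 108/253
merge 67/253 + 78/253 → 145/253
merge 108/253 + 145/253 → 1
L = 38/253 + 58/253 + 67/253 + 78/253 + 108/253 + 145/253 + 1 = 747/253 ≈ 2.953 bits/symbol.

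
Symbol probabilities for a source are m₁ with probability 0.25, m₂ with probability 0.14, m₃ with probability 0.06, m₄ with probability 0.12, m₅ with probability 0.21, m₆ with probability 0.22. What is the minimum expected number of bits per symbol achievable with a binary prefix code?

Repeatedly combine the two least-probable nodes; the expected code length is the sum of the merged weights.
merge 3/50 + 3/25 → 9/50
merge 7/50 + 9/50 → 8/25
merge 21/100 + 11/50 → 43/100
merge 1/4 + 8/25 → 57/100
merge 43/100 + 57/100 → 1
L = 9/50 + 8/25 + 43/100 + 57/100 + 1 = 5/2 = 2.5 bits/symbol.

2.5 bits/symbol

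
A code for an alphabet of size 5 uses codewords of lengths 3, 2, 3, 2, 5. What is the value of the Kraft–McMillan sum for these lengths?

0.78125

With common denominator 2^5 = 32: Σ 2^(−ℓᵢ) = 4/32 + 8/32 + 4/32 + 8/32 + 1/32 = 25/32 = 0.78125.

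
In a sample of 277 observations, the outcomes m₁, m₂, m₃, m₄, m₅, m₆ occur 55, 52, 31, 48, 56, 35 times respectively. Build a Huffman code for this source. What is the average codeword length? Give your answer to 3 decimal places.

2.599 bits/symbol

Probabilities are the counts divided by 277.
Repeatedly combine the two least-probable nodes; the expected code length is the sum of the merged weights.
merge 31/277 + 35/277 → 66/277
merge 48/277 + 52/277 → 100/277
merge 55/277 + 56/277 → 111/277
merge 66/277 + 100/277 → 166/277
merge 111/277 + 166/277 → 1
L = 66/277 + 100/277 + 111/277 + 166/277 + 1 = 720/277 ≈ 2.599 bits/symbol.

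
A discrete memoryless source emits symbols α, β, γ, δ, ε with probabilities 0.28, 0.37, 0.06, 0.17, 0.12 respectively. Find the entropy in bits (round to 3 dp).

2.090 bits

H = −Σ pᵢ log₂ pᵢ.
−0.28·log₂(0.28) = 0.5142
−0.37·log₂(0.37) = 0.5307
−0.06·log₂(0.06) = 0.2435
−0.17·log₂(0.17) = 0.4346
−0.12·log₂(0.12) = 0.3671
Sum ≈ 2.0901 → 2.090 bits.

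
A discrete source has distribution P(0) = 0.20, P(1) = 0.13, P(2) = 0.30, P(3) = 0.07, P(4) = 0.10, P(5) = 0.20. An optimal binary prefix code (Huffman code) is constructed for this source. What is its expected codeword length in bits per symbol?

Repeatedly combine the two least-probable nodes; the expected code length is the sum of the merged weights.
merge 7/100 + 1/10 → 17/100
merge 13/100 + 17/100 → 3/10
merge 1/5 + 1/5 → 2/5
merge 3/10 + 3/10 → 3/5
merge 2/5 + 3/5 → 1
L = 17/100 + 3/10 + 2/5 + 3/5 + 1 = 247/100 = 2.47 bits/symbol.

2.47 bits/symbol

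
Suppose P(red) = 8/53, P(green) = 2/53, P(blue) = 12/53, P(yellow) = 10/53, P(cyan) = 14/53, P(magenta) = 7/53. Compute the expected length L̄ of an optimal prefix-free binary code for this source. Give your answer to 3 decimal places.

2.491 bits/symbol

Repeatedly combine the two least-probable nodes; the expected code length is the sum of the merged weights.
merge 2/53 + 7/53 → 9/53
merge 8/53 + 9/53 → 17/53
merge 10/53 + 12/53 → 22/53
merge 14/53 + 17/53 → 31/53
merge 22/53 + 31/53 → 1
L = 9/53 + 17/53 + 22/53 + 31/53 + 1 = 132/53 ≈ 2.491 bits/symbol.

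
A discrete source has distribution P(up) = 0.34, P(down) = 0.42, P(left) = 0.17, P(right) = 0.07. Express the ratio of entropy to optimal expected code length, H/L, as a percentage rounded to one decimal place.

96.6%

Entropy H = −Σ p log₂ p ≈ 1.7580 bits.
Huffman merges: 7/100+17/100→6/25; 6/25+17/50→29/50; 21/50+29/50→1. L = 91/50 ≈ 1.8200.
Efficiency = H/L = 1.7580/1.8200 = 96.6%.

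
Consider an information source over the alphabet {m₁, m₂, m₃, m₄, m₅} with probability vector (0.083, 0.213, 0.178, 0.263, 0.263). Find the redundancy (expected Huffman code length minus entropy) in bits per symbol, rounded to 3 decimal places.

Entropy H = −Σ p log₂ p ≈ 2.2300 bits.
Huffman merges: 83/1000+89/500→261/1000; 213/1000+261/1000→237/500; 263/1000+263/1000→263/500; 237/500+263/500→1. L = 2261/1000 ≈ 2.2610.
L − H = 2.2610 − 2.2300 = 0.031 bits.

0.031 bits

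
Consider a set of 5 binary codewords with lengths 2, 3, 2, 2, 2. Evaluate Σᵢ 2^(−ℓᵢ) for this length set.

1.125

With common denominator 2^3 = 8: Σ 2^(−ℓᵢ) = 2/8 + 1/8 + 2/8 + 2/8 + 2/8 = 9/8 = 1.125.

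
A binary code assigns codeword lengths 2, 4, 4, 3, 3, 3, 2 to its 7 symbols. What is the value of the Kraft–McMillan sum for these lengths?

1

With common denominator 2^4 = 16: Σ 2^(−ℓᵢ) = 4/16 + 1/16 + 1/16 + 2/16 + 2/16 + 2/16 + 4/16 = 16/16 = 1.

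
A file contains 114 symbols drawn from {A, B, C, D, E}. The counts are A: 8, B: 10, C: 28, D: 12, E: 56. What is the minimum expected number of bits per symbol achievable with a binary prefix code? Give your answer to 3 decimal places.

Probabilities are the counts divided by 114.
Repeatedly combine the two least-probable nodes; the expected code length is the sum of the merged weights.
merge 4/57 + 5/57 → 3/19
merge 2/19 + 3/19 → 5/19
merge 14/57 + 5/19 → 29/57
merge 28/57 + 29/57 → 1
L = 3/19 + 5/19 + 29/57 + 1 = 110/57 ≈ 1.930 bits/symbol.

1.930 bits/symbol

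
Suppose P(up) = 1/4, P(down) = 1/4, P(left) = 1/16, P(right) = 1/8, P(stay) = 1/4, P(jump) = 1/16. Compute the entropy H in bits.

2.375 bits

Each probability is a power of 1/2, so log₂(1/p) is an integer.
H = Σ p·log₂(1/p) = 1/4·2 + 1/4·2 + 1/16·4 + 1/8·3 + 1/4·2 + 1/16·4 = 2.375 bits.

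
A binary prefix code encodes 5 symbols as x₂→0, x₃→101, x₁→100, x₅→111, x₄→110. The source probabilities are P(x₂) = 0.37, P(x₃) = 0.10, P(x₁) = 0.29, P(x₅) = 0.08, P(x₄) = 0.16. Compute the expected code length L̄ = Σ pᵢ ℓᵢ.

L̄ = Σ pᵢ·ℓᵢ = 0.37·1 + 0.10·3 + 0.29·3 + 0.08·3 + 0.16·3 = 2.26 bits/symbol.

2.26 bits/symbol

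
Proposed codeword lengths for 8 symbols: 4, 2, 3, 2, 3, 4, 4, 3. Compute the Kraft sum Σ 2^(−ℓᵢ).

1.0625

With common denominator 2^4 = 16: Σ 2^(−ℓᵢ) = 1/16 + 4/16 + 2/16 + 4/16 + 2/16 + 1/16 + 1/16 + 2/16 = 17/16 = 1.0625.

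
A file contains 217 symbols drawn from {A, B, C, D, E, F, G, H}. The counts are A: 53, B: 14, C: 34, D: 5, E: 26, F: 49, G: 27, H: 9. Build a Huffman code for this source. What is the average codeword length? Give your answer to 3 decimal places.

2.724 bits/symbol

Probabilities are the counts divided by 217.
Repeatedly combine the two least-probable nodes; the expected code length is the sum of the merged weights.
merge 5/217 + 9/217 → 2/31
merge 2/31 + 2/31 → 4/31
merge 26/217 + 27/217 → 53/217
merge 4/31 + 34/217 → 2/7
merge 7/31 + 53/217 → 102/217
merge 53/217 + 2/7 → 115/217
merge 102/217 + 115/217 → 1
L = 2/31 + 4/31 + 53/217 + 2/7 + 102/217 + 115/217 + 1 = 591/217 ≈ 2.724 bits/symbol.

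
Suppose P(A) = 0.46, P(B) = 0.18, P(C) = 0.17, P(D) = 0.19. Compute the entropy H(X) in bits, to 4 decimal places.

1.8505 bits

H = −Σ pᵢ log₂ pᵢ.
−0.46·log₂(0.46) = 0.5153
−0.18·log₂(0.18) = 0.4453
−0.17·log₂(0.17) = 0.4346
−0.19·log₂(0.19) = 0.4552
Sum ≈ 1.8505 → 1.8505 bits.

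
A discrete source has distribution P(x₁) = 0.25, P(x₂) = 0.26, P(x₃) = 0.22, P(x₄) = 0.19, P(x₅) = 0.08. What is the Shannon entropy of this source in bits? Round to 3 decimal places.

H = −Σ pᵢ log₂ pᵢ.
−0.25·log₂(0.25) = 0.5000
−0.26·log₂(0.26) = 0.5053
−0.22·log₂(0.22) = 0.4806
−0.19·log₂(0.19) = 0.4552
−0.08·log₂(0.08) = 0.2915
Sum ≈ 2.2326 → 2.233 bits.

2.233 bits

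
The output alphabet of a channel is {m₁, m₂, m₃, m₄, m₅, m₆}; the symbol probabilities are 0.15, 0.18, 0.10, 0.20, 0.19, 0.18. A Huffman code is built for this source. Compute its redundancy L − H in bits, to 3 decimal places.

0.057 bits

Entropy H = −Σ p log₂ p ≈ 2.5530 bits.
Huffman merges: 1/10+3/20→1/4; 9/50+9/50→9/25; 19/100+1/5→39/100; 1/4+9/25→61/100; 39/100+61/100→1. L = 261/100 ≈ 2.6100.
L − H = 2.6100 − 2.5530 = 0.057 bits.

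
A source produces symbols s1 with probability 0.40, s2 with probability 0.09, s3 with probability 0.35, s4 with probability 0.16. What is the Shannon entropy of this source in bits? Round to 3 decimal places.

1.795 bits

H = −Σ pᵢ log₂ pᵢ.
−0.40·log₂(0.40) = 0.5288
−0.09·log₂(0.09) = 0.3127
−0.35·log₂(0.35) = 0.5301
−0.16·log₂(0.16) = 0.4230
Sum ≈ 1.7945 → 1.795 bits.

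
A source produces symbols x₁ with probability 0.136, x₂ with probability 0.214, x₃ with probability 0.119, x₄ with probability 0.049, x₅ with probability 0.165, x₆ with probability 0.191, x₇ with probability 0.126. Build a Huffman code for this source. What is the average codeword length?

2.763 bits/symbol

Repeatedly combine the two least-probable nodes; the expected code length is the sum of the merged weights.
merge 49/1000 + 119/1000 → 21/125
merge 63/500 + 17/125 → 131/500
merge 33/200 + 21/125 → 333/1000
merge 191/1000 + 107/500 → 81/200
merge 131/500 + 333/1000 → 119/200
merge 81/200 + 119/200 → 1
L = 21/125 + 131/500 + 333/1000 + 81/200 + 119/200 + 1 = 2763/1000 = 2.763 bits/symbol.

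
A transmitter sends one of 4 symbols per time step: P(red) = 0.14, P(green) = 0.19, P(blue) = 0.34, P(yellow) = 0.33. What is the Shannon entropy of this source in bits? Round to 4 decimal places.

H = −Σ pᵢ log₂ pᵢ.
−0.14·log₂(0.14) = 0.3971
−0.19·log₂(0.19) = 0.4552
−0.34·log₂(0.34) = 0.5292
−0.33·log₂(0.33) = 0.5278
Sum ≈ 1.9093 → 1.9093 bits.

1.9093 bits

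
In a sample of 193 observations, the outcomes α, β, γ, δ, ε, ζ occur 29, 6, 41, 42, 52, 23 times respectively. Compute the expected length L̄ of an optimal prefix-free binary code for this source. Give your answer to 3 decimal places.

Probabilities are the counts divided by 193.
Repeatedly combine the two least-probable nodes; the expected code length is the sum of the merged weights.
merge 6/193 + 23/193 → 29/193
merge 29/193 + 29/193 → 58/193
merge 41/193 + 42/193 → 83/193
merge 52/193 + 58/193 → 110/193
merge 83/193 + 110/193 → 1
L = 29/193 + 58/193 + 83/193 + 110/193 + 1 = 473/193 ≈ 2.451 bits/symbol.

2.451 bits/symbol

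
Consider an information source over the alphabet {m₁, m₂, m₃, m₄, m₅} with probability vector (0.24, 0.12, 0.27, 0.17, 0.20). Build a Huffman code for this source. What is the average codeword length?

Repeatedly combine the two least-probable nodes; the expected code length is the sum of the merged weights.
merge 3/25 + 17/100 → 29/100
merge 1/5 + 6/25 → 11/25
merge 27/100 + 29/100 → 14/25
merge 11/25 + 14/25 → 1
L = 29/100 + 11/25 + 14/25 + 1 = 229/100 = 2.29 bits/symbol.

2.29 bits/symbol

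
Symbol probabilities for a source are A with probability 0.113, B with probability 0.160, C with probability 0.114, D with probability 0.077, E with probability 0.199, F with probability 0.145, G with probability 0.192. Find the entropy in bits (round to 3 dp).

H = −Σ pᵢ log₂ pᵢ.
−0.113·log₂(0.113) = 0.3555
−0.160·log₂(0.160) = 0.4230
−0.114·log₂(0.114) = 0.3571
−0.077·log₂(0.077) = 0.2848
−0.199·log₂(0.199) = 0.4635
−0.145·log₂(0.145) = 0.4040
−0.192·log₂(0.192) = 0.4571
Sum ≈ 2.7450 → 2.745 bits.

2.745 bits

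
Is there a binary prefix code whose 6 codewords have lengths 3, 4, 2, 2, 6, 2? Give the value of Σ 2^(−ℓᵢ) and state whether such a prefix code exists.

With common denominator 2^6 = 64: Σ 2^(−ℓᵢ) = 8/64 + 4/64 + 16/64 + 16/64 + 1/64 + 16/64 = 61/64 = 0.953125.
Kraft's inequality requires Σ ≤ 1; here Σ = 0.953125 ≤ 1, so such a prefix code exists.

0.953125; yes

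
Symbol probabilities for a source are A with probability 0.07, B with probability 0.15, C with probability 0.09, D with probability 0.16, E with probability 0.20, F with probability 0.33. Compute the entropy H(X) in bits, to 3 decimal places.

H = −Σ pᵢ log₂ pᵢ.
−0.07·log₂(0.07) = 0.2686
−0.15·log₂(0.15) = 0.4105
−0.09·log₂(0.09) = 0.3127
−0.16·log₂(0.16) = 0.4230
−0.20·log₂(0.20) = 0.4644
−0.33·log₂(0.33) = 0.5278
Sum ≈ 2.4070 → 2.407 bits.

2.407 bits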